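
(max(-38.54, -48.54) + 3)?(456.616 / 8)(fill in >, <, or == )<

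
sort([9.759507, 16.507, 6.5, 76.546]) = [6.5, 9.759507, 16.507, 76.546]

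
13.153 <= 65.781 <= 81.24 True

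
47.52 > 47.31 True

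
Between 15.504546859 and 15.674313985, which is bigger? 15.674313985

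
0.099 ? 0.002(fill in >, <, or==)>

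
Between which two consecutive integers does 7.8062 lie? 7 and 8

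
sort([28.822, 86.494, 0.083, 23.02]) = [0.083, 23.02, 28.822, 86.494]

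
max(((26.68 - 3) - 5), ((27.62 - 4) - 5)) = 18.68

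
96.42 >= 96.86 False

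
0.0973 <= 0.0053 False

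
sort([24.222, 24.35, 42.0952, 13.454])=[13.454, 24.222, 24.35, 42.0952]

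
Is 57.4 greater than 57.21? Yes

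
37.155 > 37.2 False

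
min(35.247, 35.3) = 35.247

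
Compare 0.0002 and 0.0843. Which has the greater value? 0.0843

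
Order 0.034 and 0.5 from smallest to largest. 0.034, 0.5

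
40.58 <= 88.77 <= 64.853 False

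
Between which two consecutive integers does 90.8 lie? 90 and 91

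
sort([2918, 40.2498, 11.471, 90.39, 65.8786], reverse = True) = [2918, 90.39, 65.8786, 40.2498, 11.471]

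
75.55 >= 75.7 False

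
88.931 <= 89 True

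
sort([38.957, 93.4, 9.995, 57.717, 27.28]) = [9.995, 27.28, 38.957, 57.717, 93.4]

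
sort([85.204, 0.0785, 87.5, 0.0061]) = [0.0061, 0.0785, 85.204, 87.5]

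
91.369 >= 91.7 False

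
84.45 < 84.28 False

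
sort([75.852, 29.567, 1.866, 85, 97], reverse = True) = [97, 85, 75.852, 29.567, 1.866]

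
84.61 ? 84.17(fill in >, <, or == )>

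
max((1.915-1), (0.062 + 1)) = 1.062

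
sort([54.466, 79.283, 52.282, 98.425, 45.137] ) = [45.137, 52.282, 54.466, 79.283, 98.425]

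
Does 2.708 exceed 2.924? No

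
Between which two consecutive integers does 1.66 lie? 1 and 2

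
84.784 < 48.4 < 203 False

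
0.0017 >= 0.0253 False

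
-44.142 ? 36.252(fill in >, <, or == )<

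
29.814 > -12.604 True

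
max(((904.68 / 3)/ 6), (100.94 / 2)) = 50.47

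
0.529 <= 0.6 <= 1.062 True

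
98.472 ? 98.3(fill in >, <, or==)>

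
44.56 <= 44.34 False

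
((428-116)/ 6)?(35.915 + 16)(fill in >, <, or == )>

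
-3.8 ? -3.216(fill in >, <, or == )<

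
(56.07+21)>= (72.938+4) True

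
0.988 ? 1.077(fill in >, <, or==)<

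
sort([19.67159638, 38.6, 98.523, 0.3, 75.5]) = [0.3, 19.67159638, 38.6, 75.5, 98.523]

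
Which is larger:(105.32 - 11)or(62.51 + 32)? (62.51 + 32)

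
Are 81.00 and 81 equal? Yes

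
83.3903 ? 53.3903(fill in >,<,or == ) >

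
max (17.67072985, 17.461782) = 17.67072985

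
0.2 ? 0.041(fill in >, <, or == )>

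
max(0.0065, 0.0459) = 0.0459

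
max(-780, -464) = -464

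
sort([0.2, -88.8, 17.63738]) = [-88.8, 0.2, 17.63738]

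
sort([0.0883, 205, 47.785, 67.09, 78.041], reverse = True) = [205, 78.041, 67.09, 47.785, 0.0883]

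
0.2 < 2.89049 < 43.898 True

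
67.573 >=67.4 True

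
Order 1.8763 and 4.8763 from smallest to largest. 1.8763,4.8763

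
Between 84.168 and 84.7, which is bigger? 84.7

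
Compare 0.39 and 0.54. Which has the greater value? 0.54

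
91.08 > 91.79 False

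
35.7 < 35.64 False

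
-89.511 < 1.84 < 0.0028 False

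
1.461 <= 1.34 False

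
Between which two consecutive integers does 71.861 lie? 71 and 72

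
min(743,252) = 252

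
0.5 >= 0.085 True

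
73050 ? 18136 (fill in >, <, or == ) >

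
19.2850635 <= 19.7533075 True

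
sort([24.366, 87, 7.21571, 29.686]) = [7.21571, 24.366, 29.686, 87]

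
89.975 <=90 True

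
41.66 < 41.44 False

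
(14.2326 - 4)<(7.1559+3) False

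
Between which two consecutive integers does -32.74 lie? -33 and -32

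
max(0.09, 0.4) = 0.4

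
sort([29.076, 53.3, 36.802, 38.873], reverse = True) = [53.3, 38.873, 36.802, 29.076]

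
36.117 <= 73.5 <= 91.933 True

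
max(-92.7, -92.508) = -92.508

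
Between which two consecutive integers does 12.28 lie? 12 and 13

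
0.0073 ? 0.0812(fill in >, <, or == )<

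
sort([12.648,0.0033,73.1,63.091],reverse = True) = [73.1,63.091,12.648,0.0033]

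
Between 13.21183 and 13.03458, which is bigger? 13.21183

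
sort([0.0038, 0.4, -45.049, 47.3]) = [-45.049, 0.0038, 0.4, 47.3]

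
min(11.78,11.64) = 11.64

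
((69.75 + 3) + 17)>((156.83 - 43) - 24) False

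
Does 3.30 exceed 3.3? No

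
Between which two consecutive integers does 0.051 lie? 0 and 1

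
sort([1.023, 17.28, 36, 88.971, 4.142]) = [1.023, 4.142, 17.28, 36, 88.971]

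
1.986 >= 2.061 False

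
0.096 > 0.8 False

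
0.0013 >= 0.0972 False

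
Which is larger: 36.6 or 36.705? 36.705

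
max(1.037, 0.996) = 1.037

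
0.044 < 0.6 True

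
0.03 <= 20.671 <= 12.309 False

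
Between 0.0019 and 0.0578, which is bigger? 0.0578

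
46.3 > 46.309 False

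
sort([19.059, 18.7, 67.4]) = [18.7, 19.059, 67.4]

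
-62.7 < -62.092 True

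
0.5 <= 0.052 False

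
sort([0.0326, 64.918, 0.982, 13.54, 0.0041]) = [0.0041, 0.0326, 0.982, 13.54, 64.918]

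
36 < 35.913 False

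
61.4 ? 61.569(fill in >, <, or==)<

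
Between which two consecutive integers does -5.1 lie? -6 and -5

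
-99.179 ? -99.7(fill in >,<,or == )>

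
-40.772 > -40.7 False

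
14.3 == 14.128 False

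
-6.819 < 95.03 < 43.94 False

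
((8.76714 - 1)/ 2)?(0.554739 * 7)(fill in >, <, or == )>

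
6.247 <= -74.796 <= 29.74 False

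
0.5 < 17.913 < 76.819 True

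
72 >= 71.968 True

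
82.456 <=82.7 True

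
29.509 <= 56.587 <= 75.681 True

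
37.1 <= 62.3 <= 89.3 True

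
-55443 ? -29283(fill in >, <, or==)<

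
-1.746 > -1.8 True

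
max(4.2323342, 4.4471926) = 4.4471926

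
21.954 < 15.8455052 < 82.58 False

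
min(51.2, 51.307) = 51.2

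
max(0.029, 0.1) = 0.1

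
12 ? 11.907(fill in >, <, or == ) >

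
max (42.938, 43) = 43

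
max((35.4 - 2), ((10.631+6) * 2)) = 33.4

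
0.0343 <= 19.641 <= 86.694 True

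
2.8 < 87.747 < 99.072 True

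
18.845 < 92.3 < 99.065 True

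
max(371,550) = 550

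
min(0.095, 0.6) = 0.095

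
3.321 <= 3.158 False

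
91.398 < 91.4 True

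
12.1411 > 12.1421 False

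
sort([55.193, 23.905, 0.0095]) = [0.0095, 23.905, 55.193]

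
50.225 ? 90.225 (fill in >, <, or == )<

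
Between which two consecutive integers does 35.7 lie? 35 and 36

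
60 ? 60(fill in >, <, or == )==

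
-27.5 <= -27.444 True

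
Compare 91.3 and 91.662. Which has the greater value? 91.662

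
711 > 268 True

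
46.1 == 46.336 False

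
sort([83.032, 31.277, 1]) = [1, 31.277, 83.032]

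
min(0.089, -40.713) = -40.713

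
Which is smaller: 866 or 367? 367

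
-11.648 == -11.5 False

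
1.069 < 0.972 False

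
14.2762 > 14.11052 True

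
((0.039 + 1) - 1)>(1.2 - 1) False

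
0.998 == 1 False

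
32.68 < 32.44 False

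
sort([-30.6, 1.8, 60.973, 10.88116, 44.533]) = [-30.6, 1.8, 10.88116, 44.533, 60.973]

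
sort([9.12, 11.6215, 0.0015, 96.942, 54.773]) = [0.0015, 9.12, 11.6215, 54.773, 96.942]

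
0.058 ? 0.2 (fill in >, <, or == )<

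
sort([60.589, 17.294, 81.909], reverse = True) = [81.909, 60.589, 17.294]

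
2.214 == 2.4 False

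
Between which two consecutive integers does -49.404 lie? -50 and -49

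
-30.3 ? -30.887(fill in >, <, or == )>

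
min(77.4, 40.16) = 40.16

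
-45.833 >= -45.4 False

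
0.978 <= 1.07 True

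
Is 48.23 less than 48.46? Yes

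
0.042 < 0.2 True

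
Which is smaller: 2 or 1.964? 1.964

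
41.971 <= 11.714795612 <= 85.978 False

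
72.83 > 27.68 True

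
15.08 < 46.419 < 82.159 True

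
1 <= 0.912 False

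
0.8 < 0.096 False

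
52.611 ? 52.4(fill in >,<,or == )>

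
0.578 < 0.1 False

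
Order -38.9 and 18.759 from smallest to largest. -38.9, 18.759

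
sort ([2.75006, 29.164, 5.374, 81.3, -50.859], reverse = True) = [81.3, 29.164, 5.374, 2.75006, -50.859]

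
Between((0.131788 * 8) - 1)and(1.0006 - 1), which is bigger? ((0.131788 * 8) - 1)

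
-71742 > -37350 False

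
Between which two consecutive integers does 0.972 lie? 0 and 1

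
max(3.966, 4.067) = 4.067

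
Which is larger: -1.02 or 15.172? 15.172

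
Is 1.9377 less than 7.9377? Yes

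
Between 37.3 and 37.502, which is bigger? 37.502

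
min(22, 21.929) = 21.929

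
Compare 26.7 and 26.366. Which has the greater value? 26.7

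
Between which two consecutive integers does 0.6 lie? 0 and 1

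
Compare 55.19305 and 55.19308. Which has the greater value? 55.19308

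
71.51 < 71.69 True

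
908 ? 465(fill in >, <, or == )>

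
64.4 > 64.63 False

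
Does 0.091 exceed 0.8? No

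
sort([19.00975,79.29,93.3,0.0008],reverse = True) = [93.3,79.29,19.00975,0.0008]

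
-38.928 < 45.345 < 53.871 True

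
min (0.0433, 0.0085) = 0.0085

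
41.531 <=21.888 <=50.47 False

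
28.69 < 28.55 False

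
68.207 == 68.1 False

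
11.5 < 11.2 False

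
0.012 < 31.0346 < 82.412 True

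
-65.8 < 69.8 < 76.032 True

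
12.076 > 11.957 True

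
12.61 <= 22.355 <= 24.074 True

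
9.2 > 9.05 True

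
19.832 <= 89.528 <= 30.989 False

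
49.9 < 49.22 False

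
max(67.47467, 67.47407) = 67.47467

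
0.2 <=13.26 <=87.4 True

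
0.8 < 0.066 False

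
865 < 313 False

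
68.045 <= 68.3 True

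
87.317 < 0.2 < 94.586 False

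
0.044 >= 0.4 False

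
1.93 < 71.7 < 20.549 False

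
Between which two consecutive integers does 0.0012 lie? 0 and 1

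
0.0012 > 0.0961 False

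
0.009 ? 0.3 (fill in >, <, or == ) <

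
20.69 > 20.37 True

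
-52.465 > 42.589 False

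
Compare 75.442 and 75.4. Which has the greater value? 75.442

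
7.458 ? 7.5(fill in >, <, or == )<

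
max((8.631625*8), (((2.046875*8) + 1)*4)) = 69.5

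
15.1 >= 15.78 False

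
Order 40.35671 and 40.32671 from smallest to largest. 40.32671, 40.35671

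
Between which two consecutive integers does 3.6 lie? 3 and 4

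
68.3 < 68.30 False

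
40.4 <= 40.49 True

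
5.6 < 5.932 True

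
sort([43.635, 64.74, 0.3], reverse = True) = [64.74, 43.635, 0.3]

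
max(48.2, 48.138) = 48.2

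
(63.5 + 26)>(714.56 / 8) True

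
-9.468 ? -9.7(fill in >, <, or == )>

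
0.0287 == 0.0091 False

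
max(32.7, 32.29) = 32.7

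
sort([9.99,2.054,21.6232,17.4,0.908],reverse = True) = [21.6232,17.4,9.99,2.054,0.908]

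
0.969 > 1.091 False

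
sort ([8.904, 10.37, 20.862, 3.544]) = [3.544, 8.904, 10.37, 20.862]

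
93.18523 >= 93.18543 False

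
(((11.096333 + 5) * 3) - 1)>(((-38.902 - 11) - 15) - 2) True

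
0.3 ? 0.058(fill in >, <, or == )>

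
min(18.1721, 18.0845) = 18.0845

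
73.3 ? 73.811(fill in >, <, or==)<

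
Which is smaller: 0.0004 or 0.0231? 0.0004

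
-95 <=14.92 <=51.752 True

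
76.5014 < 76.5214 True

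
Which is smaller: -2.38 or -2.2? -2.38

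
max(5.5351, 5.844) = 5.844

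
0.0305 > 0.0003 True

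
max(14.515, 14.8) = 14.8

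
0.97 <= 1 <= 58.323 True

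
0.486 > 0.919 False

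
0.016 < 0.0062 False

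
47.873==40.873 False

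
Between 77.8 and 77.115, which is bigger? 77.8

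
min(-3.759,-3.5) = -3.759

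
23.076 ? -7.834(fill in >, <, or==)>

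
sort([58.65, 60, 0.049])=[0.049, 58.65, 60]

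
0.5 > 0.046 True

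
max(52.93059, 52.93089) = 52.93089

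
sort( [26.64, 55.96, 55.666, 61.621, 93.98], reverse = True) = [93.98, 61.621, 55.96, 55.666, 26.64]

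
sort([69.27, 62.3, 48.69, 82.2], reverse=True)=[82.2, 69.27, 62.3, 48.69]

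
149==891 False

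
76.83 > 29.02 True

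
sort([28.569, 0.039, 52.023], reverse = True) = [52.023, 28.569, 0.039]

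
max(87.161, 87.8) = 87.8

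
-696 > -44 False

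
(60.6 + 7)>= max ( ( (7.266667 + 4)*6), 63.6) False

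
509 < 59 False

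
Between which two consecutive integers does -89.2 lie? -90 and -89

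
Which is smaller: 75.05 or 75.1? 75.05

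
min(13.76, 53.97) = 13.76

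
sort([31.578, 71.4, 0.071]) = [0.071, 31.578, 71.4]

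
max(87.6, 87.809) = 87.809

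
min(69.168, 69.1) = 69.1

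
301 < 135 False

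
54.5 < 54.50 False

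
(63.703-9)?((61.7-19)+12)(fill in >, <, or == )>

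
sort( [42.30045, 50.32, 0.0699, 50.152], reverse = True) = [50.32, 50.152, 42.30045, 0.0699]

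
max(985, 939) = 985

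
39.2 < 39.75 True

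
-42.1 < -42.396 False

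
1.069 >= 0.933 True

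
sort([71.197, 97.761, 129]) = [71.197, 97.761, 129]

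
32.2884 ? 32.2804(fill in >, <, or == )>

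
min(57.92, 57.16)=57.16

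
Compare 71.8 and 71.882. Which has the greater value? 71.882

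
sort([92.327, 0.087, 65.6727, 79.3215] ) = [0.087, 65.6727, 79.3215, 92.327]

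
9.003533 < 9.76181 True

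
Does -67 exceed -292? Yes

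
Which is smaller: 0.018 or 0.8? 0.018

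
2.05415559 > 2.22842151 False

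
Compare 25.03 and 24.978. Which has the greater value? 25.03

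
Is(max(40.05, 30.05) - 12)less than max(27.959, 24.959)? No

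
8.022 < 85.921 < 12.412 False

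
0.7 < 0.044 False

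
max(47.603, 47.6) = 47.603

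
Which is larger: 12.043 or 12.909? 12.909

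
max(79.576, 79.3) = 79.576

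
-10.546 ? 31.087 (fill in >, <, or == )<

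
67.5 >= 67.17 True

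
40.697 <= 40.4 False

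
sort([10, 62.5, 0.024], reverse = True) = [62.5, 10, 0.024]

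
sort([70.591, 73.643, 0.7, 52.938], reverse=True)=[73.643, 70.591, 52.938, 0.7]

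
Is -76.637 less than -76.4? Yes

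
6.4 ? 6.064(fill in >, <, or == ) >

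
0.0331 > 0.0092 True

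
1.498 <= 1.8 True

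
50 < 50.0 False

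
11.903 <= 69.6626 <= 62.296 False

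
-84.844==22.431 False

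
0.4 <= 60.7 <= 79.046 True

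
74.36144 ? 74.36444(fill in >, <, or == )<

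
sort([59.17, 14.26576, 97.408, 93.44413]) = [14.26576, 59.17, 93.44413, 97.408]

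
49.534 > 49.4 True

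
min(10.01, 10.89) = 10.01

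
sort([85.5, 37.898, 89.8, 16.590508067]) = [16.590508067, 37.898, 85.5, 89.8]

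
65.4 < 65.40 False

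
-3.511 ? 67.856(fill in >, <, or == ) <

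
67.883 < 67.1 False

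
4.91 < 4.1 False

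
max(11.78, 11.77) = 11.78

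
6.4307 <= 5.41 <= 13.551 False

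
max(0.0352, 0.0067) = 0.0352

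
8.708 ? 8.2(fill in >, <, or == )>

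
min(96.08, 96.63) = 96.08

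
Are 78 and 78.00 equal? Yes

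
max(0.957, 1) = 1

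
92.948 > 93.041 False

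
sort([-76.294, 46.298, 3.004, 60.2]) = [-76.294, 3.004, 46.298, 60.2]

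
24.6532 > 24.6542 False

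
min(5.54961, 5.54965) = 5.54961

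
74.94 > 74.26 True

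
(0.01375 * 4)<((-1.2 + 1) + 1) True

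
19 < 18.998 False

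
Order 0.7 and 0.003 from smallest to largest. 0.003, 0.7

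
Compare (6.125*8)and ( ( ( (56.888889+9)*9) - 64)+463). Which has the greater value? ( ( ( (56.888889+9)*9) - 64)+463)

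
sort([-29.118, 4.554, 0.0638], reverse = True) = [4.554, 0.0638, -29.118]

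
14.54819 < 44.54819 True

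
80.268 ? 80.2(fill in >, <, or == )>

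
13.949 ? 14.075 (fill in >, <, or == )<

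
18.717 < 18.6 False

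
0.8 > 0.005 True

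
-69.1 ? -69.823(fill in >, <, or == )>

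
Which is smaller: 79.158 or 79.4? 79.158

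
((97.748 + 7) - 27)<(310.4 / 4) False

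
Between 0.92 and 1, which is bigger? 1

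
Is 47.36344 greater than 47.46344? No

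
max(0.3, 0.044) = 0.3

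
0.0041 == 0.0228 False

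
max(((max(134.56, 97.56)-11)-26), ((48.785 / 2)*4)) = 97.57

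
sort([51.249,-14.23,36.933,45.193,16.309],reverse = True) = [51.249,45.193,36.933,16.309,-14.23]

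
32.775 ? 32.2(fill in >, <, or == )>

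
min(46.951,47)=46.951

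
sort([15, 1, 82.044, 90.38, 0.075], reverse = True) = [90.38, 82.044, 15, 1, 0.075]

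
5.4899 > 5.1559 True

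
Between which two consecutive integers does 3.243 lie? 3 and 4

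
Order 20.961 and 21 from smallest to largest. 20.961, 21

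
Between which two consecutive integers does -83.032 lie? -84 and -83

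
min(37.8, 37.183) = 37.183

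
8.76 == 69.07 False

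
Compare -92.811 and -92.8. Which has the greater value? -92.8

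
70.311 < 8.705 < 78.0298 False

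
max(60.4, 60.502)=60.502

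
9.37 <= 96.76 True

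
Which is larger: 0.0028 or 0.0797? 0.0797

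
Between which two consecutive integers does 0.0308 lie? 0 and 1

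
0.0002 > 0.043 False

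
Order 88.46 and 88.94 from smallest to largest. 88.46, 88.94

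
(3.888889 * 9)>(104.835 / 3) True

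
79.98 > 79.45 True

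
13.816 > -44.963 True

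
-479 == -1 False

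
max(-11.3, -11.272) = -11.272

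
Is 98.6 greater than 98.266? Yes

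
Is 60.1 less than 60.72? Yes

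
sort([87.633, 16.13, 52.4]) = [16.13, 52.4, 87.633]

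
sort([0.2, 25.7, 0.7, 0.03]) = [0.03, 0.2, 0.7, 25.7]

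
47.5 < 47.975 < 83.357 True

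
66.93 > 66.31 True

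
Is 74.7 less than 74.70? No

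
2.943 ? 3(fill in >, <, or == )<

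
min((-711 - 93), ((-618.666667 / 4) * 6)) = -928.0000005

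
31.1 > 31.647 False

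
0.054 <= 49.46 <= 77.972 True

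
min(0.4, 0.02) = 0.02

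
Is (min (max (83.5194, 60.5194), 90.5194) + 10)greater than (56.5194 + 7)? Yes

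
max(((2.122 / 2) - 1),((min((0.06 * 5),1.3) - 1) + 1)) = 0.3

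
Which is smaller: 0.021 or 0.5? 0.021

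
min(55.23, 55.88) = 55.23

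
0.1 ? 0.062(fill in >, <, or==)>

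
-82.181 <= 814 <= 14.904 False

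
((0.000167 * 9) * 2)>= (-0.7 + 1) False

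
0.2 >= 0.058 True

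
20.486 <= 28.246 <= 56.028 True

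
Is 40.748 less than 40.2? No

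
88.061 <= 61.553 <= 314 False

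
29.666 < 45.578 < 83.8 True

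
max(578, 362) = 578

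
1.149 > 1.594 False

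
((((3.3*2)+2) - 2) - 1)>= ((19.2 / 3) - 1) True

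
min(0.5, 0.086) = 0.086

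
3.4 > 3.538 False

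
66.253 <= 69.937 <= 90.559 True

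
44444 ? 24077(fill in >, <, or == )>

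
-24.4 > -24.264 False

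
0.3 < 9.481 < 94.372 True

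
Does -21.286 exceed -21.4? Yes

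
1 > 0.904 True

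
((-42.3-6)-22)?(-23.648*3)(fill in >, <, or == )>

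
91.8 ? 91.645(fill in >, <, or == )>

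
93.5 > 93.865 False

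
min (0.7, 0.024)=0.024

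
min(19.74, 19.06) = 19.06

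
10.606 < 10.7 True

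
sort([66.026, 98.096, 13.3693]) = [13.3693, 66.026, 98.096]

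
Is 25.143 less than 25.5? Yes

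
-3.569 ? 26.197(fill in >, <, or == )<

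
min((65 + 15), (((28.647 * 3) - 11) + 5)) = 79.941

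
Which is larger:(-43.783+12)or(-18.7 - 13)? (-18.7 - 13)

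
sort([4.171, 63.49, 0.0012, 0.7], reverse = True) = [63.49, 4.171, 0.7, 0.0012]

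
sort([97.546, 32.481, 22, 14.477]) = [14.477, 22, 32.481, 97.546]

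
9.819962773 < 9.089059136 False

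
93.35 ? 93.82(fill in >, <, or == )<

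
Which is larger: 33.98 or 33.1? 33.98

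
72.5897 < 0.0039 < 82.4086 False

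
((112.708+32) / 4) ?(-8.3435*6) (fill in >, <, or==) >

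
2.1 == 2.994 False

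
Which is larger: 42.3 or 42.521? 42.521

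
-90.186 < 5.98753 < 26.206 True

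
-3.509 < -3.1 True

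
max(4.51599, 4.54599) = 4.54599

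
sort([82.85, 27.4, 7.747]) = [7.747, 27.4, 82.85]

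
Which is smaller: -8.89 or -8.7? -8.89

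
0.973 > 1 False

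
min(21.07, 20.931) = 20.931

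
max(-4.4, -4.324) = -4.324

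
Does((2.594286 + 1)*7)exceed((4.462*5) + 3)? No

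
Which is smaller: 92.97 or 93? 92.97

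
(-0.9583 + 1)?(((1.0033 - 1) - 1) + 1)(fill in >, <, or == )>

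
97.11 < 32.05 False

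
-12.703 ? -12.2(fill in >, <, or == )<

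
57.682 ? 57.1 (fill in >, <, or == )>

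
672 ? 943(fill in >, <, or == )<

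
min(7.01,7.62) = 7.01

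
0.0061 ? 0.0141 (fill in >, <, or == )<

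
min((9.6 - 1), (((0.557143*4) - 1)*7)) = 8.6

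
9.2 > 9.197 True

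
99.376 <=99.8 True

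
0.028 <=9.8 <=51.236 True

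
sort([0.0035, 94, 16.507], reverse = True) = [94, 16.507, 0.0035]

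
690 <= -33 False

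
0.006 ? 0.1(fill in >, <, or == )<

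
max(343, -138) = 343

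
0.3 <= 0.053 False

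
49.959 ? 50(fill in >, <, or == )<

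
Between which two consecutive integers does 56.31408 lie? 56 and 57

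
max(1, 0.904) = 1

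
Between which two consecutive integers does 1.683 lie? 1 and 2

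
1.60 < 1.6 False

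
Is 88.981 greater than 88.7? Yes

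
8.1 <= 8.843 True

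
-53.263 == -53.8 False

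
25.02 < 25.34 True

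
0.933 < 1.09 True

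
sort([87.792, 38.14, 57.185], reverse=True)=[87.792, 57.185, 38.14]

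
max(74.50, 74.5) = 74.5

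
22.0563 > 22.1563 False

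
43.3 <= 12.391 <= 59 False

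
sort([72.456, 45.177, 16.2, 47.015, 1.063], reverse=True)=[72.456, 47.015, 45.177, 16.2, 1.063]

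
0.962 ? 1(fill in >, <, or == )<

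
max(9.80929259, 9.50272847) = 9.80929259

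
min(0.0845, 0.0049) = 0.0049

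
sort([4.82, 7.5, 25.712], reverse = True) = [25.712, 7.5, 4.82]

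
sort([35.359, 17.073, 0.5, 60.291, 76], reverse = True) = [76, 60.291, 35.359, 17.073, 0.5]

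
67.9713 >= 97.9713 False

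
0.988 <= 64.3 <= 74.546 True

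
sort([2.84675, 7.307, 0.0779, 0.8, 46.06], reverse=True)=[46.06, 7.307, 2.84675, 0.8, 0.0779]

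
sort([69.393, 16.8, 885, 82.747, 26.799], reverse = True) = [885, 82.747, 69.393, 26.799, 16.8]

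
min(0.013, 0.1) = 0.013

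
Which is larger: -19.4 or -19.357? -19.357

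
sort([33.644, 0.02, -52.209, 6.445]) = [-52.209, 0.02, 6.445, 33.644]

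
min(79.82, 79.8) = 79.8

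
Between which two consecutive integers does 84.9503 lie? 84 and 85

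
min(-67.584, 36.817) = -67.584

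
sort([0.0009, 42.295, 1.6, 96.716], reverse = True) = [96.716, 42.295, 1.6, 0.0009]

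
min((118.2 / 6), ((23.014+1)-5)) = 19.014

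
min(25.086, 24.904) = 24.904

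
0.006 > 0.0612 False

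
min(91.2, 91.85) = 91.2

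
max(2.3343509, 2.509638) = 2.509638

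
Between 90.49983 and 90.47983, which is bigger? 90.49983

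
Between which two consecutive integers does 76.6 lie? 76 and 77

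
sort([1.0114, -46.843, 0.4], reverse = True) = [1.0114, 0.4, -46.843]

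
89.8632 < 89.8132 False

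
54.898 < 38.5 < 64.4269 False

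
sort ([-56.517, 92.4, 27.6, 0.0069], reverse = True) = [92.4, 27.6, 0.0069, -56.517]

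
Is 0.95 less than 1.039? Yes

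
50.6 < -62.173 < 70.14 False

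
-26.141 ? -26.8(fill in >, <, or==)>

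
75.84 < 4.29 False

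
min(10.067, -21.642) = -21.642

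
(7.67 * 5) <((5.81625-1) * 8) True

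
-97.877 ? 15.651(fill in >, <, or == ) <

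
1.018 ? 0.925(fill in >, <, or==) >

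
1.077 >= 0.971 True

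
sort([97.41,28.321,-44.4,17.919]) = [-44.4,17.919,28.321,97.41]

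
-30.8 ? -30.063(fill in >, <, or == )<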